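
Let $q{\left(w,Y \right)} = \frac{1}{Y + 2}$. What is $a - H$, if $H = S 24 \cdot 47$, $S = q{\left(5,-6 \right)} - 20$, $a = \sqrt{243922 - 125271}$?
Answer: $22842 + \sqrt{118651} \approx 23186.0$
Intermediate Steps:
$q{\left(w,Y \right)} = \frac{1}{2 + Y}$
$a = \sqrt{118651} \approx 344.46$
$S = - \frac{81}{4}$ ($S = \frac{1}{2 - 6} - 20 = \frac{1}{-4} - 20 = - \frac{1}{4} - 20 = - \frac{81}{4} \approx -20.25$)
$H = -22842$ ($H = \left(- \frac{81}{4}\right) 24 \cdot 47 = \left(-486\right) 47 = -22842$)
$a - H = \sqrt{118651} - -22842 = \sqrt{118651} + 22842 = 22842 + \sqrt{118651}$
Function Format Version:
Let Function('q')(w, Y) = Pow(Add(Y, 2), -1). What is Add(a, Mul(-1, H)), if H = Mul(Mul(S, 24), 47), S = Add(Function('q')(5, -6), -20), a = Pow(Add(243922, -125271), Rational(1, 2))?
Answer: Add(22842, Pow(118651, Rational(1, 2))) ≈ 23186.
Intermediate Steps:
Function('q')(w, Y) = Pow(Add(2, Y), -1)
a = Pow(118651, Rational(1, 2)) ≈ 344.46
S = Rational(-81, 4) (S = Add(Pow(Add(2, -6), -1), -20) = Add(Pow(-4, -1), -20) = Add(Rational(-1, 4), -20) = Rational(-81, 4) ≈ -20.250)
H = -22842 (H = Mul(Mul(Rational(-81, 4), 24), 47) = Mul(-486, 47) = -22842)
Add(a, Mul(-1, H)) = Add(Pow(118651, Rational(1, 2)), Mul(-1, -22842)) = Add(Pow(118651, Rational(1, 2)), 22842) = Add(22842, Pow(118651, Rational(1, 2)))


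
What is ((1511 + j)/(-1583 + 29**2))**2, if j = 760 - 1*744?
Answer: 2331729/550564 ≈ 4.2352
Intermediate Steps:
j = 16 (j = 760 - 744 = 16)
((1511 + j)/(-1583 + 29**2))**2 = ((1511 + 16)/(-1583 + 29**2))**2 = (1527/(-1583 + 841))**2 = (1527/(-742))**2 = (1527*(-1/742))**2 = (-1527/742)**2 = 2331729/550564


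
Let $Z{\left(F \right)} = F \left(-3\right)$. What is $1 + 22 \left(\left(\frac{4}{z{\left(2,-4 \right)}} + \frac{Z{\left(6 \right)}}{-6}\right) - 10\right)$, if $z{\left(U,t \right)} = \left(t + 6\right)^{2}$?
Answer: $-131$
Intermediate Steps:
$Z{\left(F \right)} = - 3 F$
$z{\left(U,t \right)} = \left(6 + t\right)^{2}$
$1 + 22 \left(\left(\frac{4}{z{\left(2,-4 \right)}} + \frac{Z{\left(6 \right)}}{-6}\right) - 10\right) = 1 + 22 \left(\left(\frac{4}{\left(6 - 4\right)^{2}} + \frac{\left(-3\right) 6}{-6}\right) - 10\right) = 1 + 22 \left(\left(\frac{4}{2^{2}} - -3\right) - 10\right) = 1 + 22 \left(\left(\frac{4}{4} + 3\right) - 10\right) = 1 + 22 \left(\left(4 \cdot \frac{1}{4} + 3\right) - 10\right) = 1 + 22 \left(\left(1 + 3\right) - 10\right) = 1 + 22 \left(4 - 10\right) = 1 + 22 \left(-6\right) = 1 - 132 = -131$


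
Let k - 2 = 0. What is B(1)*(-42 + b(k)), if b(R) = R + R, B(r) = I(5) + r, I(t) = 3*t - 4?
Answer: -456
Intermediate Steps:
k = 2 (k = 2 + 0 = 2)
I(t) = -4 + 3*t
B(r) = 11 + r (B(r) = (-4 + 3*5) + r = (-4 + 15) + r = 11 + r)
b(R) = 2*R
B(1)*(-42 + b(k)) = (11 + 1)*(-42 + 2*2) = 12*(-42 + 4) = 12*(-38) = -456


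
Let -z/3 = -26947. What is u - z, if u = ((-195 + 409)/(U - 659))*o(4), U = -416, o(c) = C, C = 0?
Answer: -80841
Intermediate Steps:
z = 80841 (z = -3*(-26947) = 80841)
o(c) = 0
u = 0 (u = ((-195 + 409)/(-416 - 659))*0 = (214/(-1075))*0 = (214*(-1/1075))*0 = -214/1075*0 = 0)
u - z = 0 - 1*80841 = 0 - 80841 = -80841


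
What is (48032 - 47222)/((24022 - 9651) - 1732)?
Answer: 270/4213 ≈ 0.064087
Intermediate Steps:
(48032 - 47222)/((24022 - 9651) - 1732) = 810/(14371 - 1732) = 810/12639 = 810*(1/12639) = 270/4213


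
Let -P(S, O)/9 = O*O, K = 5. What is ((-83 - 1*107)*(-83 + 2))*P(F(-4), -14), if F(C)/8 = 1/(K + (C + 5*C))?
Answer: -27147960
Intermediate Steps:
F(C) = 8/(5 + 6*C) (F(C) = 8/(5 + (C + 5*C)) = 8/(5 + 6*C))
P(S, O) = -9*O**2 (P(S, O) = -9*O*O = -9*O**2)
((-83 - 1*107)*(-83 + 2))*P(F(-4), -14) = ((-83 - 1*107)*(-83 + 2))*(-9*(-14)**2) = ((-83 - 107)*(-81))*(-9*196) = -190*(-81)*(-1764) = 15390*(-1764) = -27147960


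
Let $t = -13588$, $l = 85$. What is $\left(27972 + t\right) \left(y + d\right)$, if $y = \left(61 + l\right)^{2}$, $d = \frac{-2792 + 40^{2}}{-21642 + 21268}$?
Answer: $\frac{57344520192}{187} \approx 3.0666 \cdot 10^{8}$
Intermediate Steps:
$d = \frac{596}{187}$ ($d = \frac{-2792 + 1600}{-374} = \left(-1192\right) \left(- \frac{1}{374}\right) = \frac{596}{187} \approx 3.1872$)
$y = 21316$ ($y = \left(61 + 85\right)^{2} = 146^{2} = 21316$)
$\left(27972 + t\right) \left(y + d\right) = \left(27972 - 13588\right) \left(21316 + \frac{596}{187}\right) = 14384 \cdot \frac{3986688}{187} = \frac{57344520192}{187}$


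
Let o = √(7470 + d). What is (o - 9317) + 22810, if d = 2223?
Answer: 13493 + 3*√1077 ≈ 13591.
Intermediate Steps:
o = 3*√1077 (o = √(7470 + 2223) = √9693 = 3*√1077 ≈ 98.453)
(o - 9317) + 22810 = (3*√1077 - 9317) + 22810 = (-9317 + 3*√1077) + 22810 = 13493 + 3*√1077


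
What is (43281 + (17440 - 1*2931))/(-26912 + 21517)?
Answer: -11558/1079 ≈ -10.712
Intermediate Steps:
(43281 + (17440 - 1*2931))/(-26912 + 21517) = (43281 + (17440 - 2931))/(-5395) = (43281 + 14509)*(-1/5395) = 57790*(-1/5395) = -11558/1079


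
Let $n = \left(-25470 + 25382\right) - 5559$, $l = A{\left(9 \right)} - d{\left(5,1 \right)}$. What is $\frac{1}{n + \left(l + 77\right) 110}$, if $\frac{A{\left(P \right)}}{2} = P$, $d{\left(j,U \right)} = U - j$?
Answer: $\frac{1}{5243} \approx 0.00019073$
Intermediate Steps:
$A{\left(P \right)} = 2 P$
$l = 22$ ($l = 2 \cdot 9 - \left(1 - 5\right) = 18 - \left(1 - 5\right) = 18 - -4 = 18 + 4 = 22$)
$n = -5647$ ($n = -88 - 5559 = -5647$)
$\frac{1}{n + \left(l + 77\right) 110} = \frac{1}{-5647 + \left(22 + 77\right) 110} = \frac{1}{-5647 + 99 \cdot 110} = \frac{1}{-5647 + 10890} = \frac{1}{5243}$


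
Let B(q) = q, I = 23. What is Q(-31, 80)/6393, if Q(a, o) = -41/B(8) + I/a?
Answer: -485/528488 ≈ -0.00091771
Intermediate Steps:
Q(a, o) = -41/8 + 23/a
Q(-31, 80)/6393 = (-41/8 + 23/(-31))/6393 = (-41/8 + 23*(-1/31))*(1/6393) = (-41/8 - 23/31)*(1/6393) = -1455/248*1/6393 = -485/528488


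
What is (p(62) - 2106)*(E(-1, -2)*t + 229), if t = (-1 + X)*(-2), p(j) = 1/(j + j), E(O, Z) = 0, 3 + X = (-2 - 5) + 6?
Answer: -59801747/124 ≈ -4.8227e+5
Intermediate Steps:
X = -4 (X = -3 + ((-2 - 5) + 6) = -3 + (-7 + 6) = -3 - 1 = -4)
p(j) = 1/(2*j)
t = 10 (t = (-1 - 4)*(-2) = -5*(-2) = 10)
(p(62) - 2106)*(E(-1, -2)*t + 229) = ((1/2)/62 - 2106)*(0*10 + 229) = ((1/2)*(1/62) - 2106)*(0 + 229) = (1/124 - 2106)*229 = -261143/124*229 = -59801747/124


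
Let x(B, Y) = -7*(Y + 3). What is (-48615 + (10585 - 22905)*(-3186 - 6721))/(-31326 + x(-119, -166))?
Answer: -24401125/6037 ≈ -4041.9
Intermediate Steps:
x(B, Y) = -21 - 7*Y (x(B, Y) = -7*(3 + Y) = -21 - 7*Y)
(-48615 + (10585 - 22905)*(-3186 - 6721))/(-31326 + x(-119, -166)) = (-48615 + (10585 - 22905)*(-3186 - 6721))/(-31326 + (-21 - 7*(-166))) = (-48615 - 12320*(-9907))/(-31326 + (-21 + 1162)) = (-48615 + 122054240)/(-31326 + 1141) = 122005625/(-30185) = 122005625*(-1/30185) = -24401125/6037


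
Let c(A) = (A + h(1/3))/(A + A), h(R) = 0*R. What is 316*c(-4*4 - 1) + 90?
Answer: 248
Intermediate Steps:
h(R) = 0
c(A) = ½ (c(A) = (A + 0)/(A + A) = A/((2*A)) = A*(1/(2*A)) = ½)
316*c(-4*4 - 1) + 90 = 316*(½) + 90 = 158 + 90 = 248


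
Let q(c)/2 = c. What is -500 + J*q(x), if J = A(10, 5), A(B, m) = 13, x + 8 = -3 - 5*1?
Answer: -916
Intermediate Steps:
x = -16 (x = -8 + (-3 - 5*1) = -8 + (-3 - 5) = -8 - 8 = -16)
J = 13
q(c) = 2*c
-500 + J*q(x) = -500 + 13*(2*(-16)) = -500 + 13*(-32) = -500 - 416 = -916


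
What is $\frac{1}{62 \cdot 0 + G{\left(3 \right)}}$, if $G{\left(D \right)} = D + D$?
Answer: $\frac{1}{6} \approx 0.16667$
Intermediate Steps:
$G{\left(D \right)} = 2 D$
$\frac{1}{62 \cdot 0 + G{\left(3 \right)}} = \frac{1}{62 \cdot 0 + 2 \cdot 3} = \frac{1}{0 + 6} = \frac{1}{6}$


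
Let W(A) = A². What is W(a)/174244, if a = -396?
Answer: 39204/43561 ≈ 0.89998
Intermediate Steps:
W(a)/174244 = (-396)²/174244 = 156816*(1/174244) = 39204/43561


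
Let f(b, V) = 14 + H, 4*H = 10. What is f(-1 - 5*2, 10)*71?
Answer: 2343/2 ≈ 1171.5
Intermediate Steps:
H = 5/2 (H = (¼)*10 = 5/2 ≈ 2.5000)
f(b, V) = 33/2 (f(b, V) = 14 + 5/2 = 33/2)
f(-1 - 5*2, 10)*71 = (33/2)*71 = 2343/2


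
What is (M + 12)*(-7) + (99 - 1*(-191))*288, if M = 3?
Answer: 83415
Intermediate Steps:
(M + 12)*(-7) + (99 - 1*(-191))*288 = (3 + 12)*(-7) + (99 - 1*(-191))*288 = 15*(-7) + (99 + 191)*288 = -105 + 290*288 = -105 + 83520 = 83415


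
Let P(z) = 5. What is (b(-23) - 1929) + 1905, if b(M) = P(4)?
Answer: -19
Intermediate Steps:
b(M) = 5
(b(-23) - 1929) + 1905 = (5 - 1929) + 1905 = -1924 + 1905 = -19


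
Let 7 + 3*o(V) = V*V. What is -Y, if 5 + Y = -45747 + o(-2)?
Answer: 45753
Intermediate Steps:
o(V) = -7/3 + V²/3 (o(V) = -7/3 + (V*V)/3 = -7/3 + V²/3)
Y = -45753 (Y = -5 + (-45747 + (-7/3 + (⅓)*(-2)²)) = -5 + (-45747 + (-7/3 + (⅓)*4)) = -5 + (-45747 + (-7/3 + 4/3)) = -5 + (-45747 - 1) = -5 - 45748 = -45753)
-Y = -1*(-45753) = 45753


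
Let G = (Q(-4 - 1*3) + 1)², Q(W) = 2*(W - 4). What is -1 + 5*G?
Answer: 2204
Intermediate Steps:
Q(W) = -8 + 2*W (Q(W) = 2*(-4 + W) = -8 + 2*W)
G = 441 (G = ((-8 + 2*(-4 - 1*3)) + 1)² = ((-8 + 2*(-4 - 3)) + 1)² = ((-8 + 2*(-7)) + 1)² = ((-8 - 14) + 1)² = (-22 + 1)² = (-21)² = 441)
-1 + 5*G = -1 + 5*441 = -1 + 2205 = 2204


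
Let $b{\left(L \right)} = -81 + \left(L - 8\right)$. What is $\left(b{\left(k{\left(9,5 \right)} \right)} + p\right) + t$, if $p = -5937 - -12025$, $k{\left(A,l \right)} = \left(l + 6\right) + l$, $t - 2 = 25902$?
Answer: $31919$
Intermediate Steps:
$t = 25904$ ($t = 2 + 25902 = 25904$)
$k{\left(A,l \right)} = 6 + 2 l$ ($k{\left(A,l \right)} = \left(6 + l\right) + l = 6 + 2 l$)
$p = 6088$ ($p = -5937 + 12025 = 6088$)
$b{\left(L \right)} = -89 + L$ ($b{\left(L \right)} = -81 + \left(-8 + L\right) = -89 + L$)
$\left(b{\left(k{\left(9,5 \right)} \right)} + p\right) + t = \left(\left(-89 + \left(6 + 2 \cdot 5\right)\right) + 6088\right) + 25904 = \left(\left(-89 + \left(6 + 10\right)\right) + 6088\right) + 25904 = \left(\left(-89 + 16\right) + 6088\right) + 25904 = \left(-73 + 6088\right) + 25904 = 6015 + 25904 = 31919$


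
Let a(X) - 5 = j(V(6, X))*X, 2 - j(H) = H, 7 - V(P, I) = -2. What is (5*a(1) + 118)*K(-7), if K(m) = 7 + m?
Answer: 0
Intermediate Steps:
V(P, I) = 9 (V(P, I) = 7 - 1*(-2) = 7 + 2 = 9)
j(H) = 2 - H
a(X) = 5 - 7*X (a(X) = 5 + (2 - 1*9)*X = 5 + (2 - 9)*X = 5 - 7*X)
(5*a(1) + 118)*K(-7) = (5*(5 - 7*1) + 118)*(7 - 7) = (5*(5 - 7) + 118)*0 = (5*(-2) + 118)*0 = (-10 + 118)*0 = 108*0 = 0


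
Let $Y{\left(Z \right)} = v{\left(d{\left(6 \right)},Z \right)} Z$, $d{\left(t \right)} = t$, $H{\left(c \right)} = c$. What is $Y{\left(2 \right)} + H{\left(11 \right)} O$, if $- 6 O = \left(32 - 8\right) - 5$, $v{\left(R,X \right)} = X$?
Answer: $- \frac{185}{6} \approx -30.833$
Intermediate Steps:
$O = - \frac{19}{6}$ ($O = - \frac{\left(32 - 8\right) - 5}{6} = - \frac{24 - 5}{6} = \left(- \frac{1}{6}\right) 19 = - \frac{19}{6} \approx -3.1667$)
$Y{\left(Z \right)} = Z^{2}$ ($Y{\left(Z \right)} = Z Z = Z^{2}$)
$Y{\left(2 \right)} + H{\left(11 \right)} O = 2^{2} + 11 \left(- \frac{19}{6}\right) = 4 - \frac{209}{6} = - \frac{185}{6}$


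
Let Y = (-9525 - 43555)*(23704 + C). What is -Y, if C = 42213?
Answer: 3498874360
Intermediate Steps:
Y = -3498874360 (Y = (-9525 - 43555)*(23704 + 42213) = -53080*65917 = -3498874360)
-Y = -1*(-3498874360) = 3498874360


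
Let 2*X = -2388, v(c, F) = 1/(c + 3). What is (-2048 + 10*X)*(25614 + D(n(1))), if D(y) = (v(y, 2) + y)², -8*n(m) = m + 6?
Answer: -1656737212793/4624 ≈ -3.5829e+8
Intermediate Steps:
v(c, F) = 1/(3 + c)
n(m) = -¾ - m/8 (n(m) = -(m + 6)/8 = -(6 + m)/8 = -¾ - m/8)
D(y) = (y + 1/(3 + y))² (D(y) = (1/(3 + y) + y)² = (y + 1/(3 + y))²)
X = -1194 (X = (½)*(-2388) = -1194)
(-2048 + 10*X)*(25614 + D(n(1))) = (-2048 + 10*(-1194))*(25614 + ((-¾ - ⅛*1) + 1/(3 + (-¾ - ⅛*1)))²) = (-2048 - 11940)*(25614 + ((-¾ - ⅛) + 1/(3 + (-¾ - ⅛)))²) = -13988*(25614 + (-7/8 + 1/(3 - 7/8))²) = -13988*(25614 + (-7/8 + 1/(17/8))²) = -13988*(25614 + (-7/8 + 8/17)²) = -13988*(25614 + (-55/136)²) = -13988*(25614 + 3025/18496) = -13988*473759569/18496 = -1656737212793/4624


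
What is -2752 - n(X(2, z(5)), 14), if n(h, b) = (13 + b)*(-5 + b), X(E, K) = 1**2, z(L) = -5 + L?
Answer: -2995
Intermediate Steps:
X(E, K) = 1
n(h, b) = (-5 + b)*(13 + b)
-2752 - n(X(2, z(5)), 14) = -2752 - (-65 + 14**2 + 8*14) = -2752 - (-65 + 196 + 112) = -2752 - 1*243 = -2752 - 243 = -2995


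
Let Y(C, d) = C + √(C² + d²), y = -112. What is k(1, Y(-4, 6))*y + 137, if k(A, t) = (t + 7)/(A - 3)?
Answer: 305 + 112*√13 ≈ 708.82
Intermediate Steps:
k(A, t) = (7 + t)/(-3 + A)
k(1, Y(-4, 6))*y + 137 = ((7 + (-4 + √((-4)² + 6²)))/(-3 + 1))*(-112) + 137 = ((7 + (-4 + √(16 + 36)))/(-2))*(-112) + 137 = -(7 + (-4 + √52))/2*(-112) + 137 = -(7 + (-4 + 2*√13))/2*(-112) + 137 = -(3 + 2*√13)/2*(-112) + 137 = (-3/2 - √13)*(-112) + 137 = (168 + 112*√13) + 137 = 305 + 112*√13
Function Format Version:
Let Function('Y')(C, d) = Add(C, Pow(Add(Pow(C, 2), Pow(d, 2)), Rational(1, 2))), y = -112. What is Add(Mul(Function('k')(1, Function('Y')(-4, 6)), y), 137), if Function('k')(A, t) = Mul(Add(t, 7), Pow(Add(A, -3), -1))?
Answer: Add(305, Mul(112, Pow(13, Rational(1, 2)))) ≈ 708.82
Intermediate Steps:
Function('k')(A, t) = Mul(Pow(Add(-3, A), -1), Add(7, t)) (Function('k')(A, t) = Mul(Add(7, t), Pow(Add(-3, A), -1)) = Mul(Pow(Add(-3, A), -1), Add(7, t)))
Add(Mul(Function('k')(1, Function('Y')(-4, 6)), y), 137) = Add(Mul(Mul(Pow(Add(-3, 1), -1), Add(7, Add(-4, Pow(Add(Pow(-4, 2), Pow(6, 2)), Rational(1, 2))))), -112), 137) = Add(Mul(Mul(Pow(-2, -1), Add(7, Add(-4, Pow(Add(16, 36), Rational(1, 2))))), -112), 137) = Add(Mul(Mul(Rational(-1, 2), Add(7, Add(-4, Pow(52, Rational(1, 2))))), -112), 137) = Add(Mul(Mul(Rational(-1, 2), Add(7, Add(-4, Mul(2, Pow(13, Rational(1, 2)))))), -112), 137) = Add(Mul(Mul(Rational(-1, 2), Add(3, Mul(2, Pow(13, Rational(1, 2))))), -112), 137) = Add(Mul(Add(Rational(-3, 2), Mul(-1, Pow(13, Rational(1, 2)))), -112), 137) = Add(Add(168, Mul(112, Pow(13, Rational(1, 2)))), 137) = Add(305, Mul(112, Pow(13, Rational(1, 2))))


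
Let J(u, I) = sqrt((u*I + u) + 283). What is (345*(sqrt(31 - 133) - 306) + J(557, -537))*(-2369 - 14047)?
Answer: 1733037120 - 5663520*I*sqrt(102) - 49248*I*sqrt(33141) ≈ 1.733e+9 - 6.6164e+7*I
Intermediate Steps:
J(u, I) = sqrt(283 + u + I*u) (J(u, I) = sqrt((I*u + u) + 283) = sqrt((u + I*u) + 283) = sqrt(283 + u + I*u))
(345*(sqrt(31 - 133) - 306) + J(557, -537))*(-2369 - 14047) = (345*(sqrt(31 - 133) - 306) + sqrt(283 + 557 - 537*557))*(-2369 - 14047) = (345*(sqrt(-102) - 306) + sqrt(283 + 557 - 299109))*(-16416) = (345*(I*sqrt(102) - 306) + sqrt(-298269))*(-16416) = (345*(-306 + I*sqrt(102)) + 3*I*sqrt(33141))*(-16416) = ((-105570 + 345*I*sqrt(102)) + 3*I*sqrt(33141))*(-16416) = (-105570 + 3*I*sqrt(33141) + 345*I*sqrt(102))*(-16416) = 1733037120 - 5663520*I*sqrt(102) - 49248*I*sqrt(33141)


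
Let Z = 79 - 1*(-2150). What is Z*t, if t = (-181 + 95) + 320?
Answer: 521586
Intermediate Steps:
t = 234 (t = -86 + 320 = 234)
Z = 2229 (Z = 79 + 2150 = 2229)
Z*t = 2229*234 = 521586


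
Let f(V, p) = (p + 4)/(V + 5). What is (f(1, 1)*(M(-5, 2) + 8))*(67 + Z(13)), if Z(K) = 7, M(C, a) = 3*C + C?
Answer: -740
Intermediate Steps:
M(C, a) = 4*C
f(V, p) = (4 + p)/(5 + V)
(f(1, 1)*(M(-5, 2) + 8))*(67 + Z(13)) = (((4 + 1)/(5 + 1))*(4*(-5) + 8))*(67 + 7) = ((5/6)*(-20 + 8))*74 = (((1/6)*5)*(-12))*74 = ((5/6)*(-12))*74 = -10*74 = -740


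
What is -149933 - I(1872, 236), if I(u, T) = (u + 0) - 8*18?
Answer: -151661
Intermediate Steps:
I(u, T) = -144 + u (I(u, T) = u - 144 = -144 + u)
-149933 - I(1872, 236) = -149933 - (-144 + 1872) = -149933 - 1*1728 = -149933 - 1728 = -151661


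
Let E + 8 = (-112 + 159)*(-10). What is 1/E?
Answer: -1/478 ≈ -0.0020920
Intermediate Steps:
E = -478 (E = -8 + (-112 + 159)*(-10) = -8 + 47*(-10) = -8 - 470 = -478)
1/E = 1/(-478) = -1/478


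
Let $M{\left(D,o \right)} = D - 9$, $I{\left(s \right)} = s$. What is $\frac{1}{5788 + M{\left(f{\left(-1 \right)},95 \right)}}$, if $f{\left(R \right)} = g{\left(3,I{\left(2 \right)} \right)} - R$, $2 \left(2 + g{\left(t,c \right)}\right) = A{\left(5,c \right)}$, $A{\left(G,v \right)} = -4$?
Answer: $\frac{1}{5776} \approx 0.00017313$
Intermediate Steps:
$g{\left(t,c \right)} = -4$ ($g{\left(t,c \right)} = -2 + \frac{1}{2} \left(-4\right) = -2 - 2 = -4$)
$f{\left(R \right)} = -4 - R$
$M{\left(D,o \right)} = -9 + D$ ($M{\left(D,o \right)} = D - 9 = -9 + D$)
$\frac{1}{5788 + M{\left(f{\left(-1 \right)},95 \right)}} = \frac{1}{5788 - 12} = \frac{1}{5776}$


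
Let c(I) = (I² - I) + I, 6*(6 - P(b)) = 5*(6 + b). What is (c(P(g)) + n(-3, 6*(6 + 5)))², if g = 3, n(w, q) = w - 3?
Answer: 225/16 ≈ 14.063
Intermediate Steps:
n(w, q) = -3 + w
P(b) = 1 - 5*b/6 (P(b) = 6 - 5*(6 + b)/6 = 6 - (30 + 5*b)/6 = 6 + (-5 - 5*b/6) = 1 - 5*b/6)
c(I) = I²
(c(P(g)) + n(-3, 6*(6 + 5)))² = ((1 - ⅚*3)² + (-3 - 3))² = ((1 - 5/2)² - 6)² = ((-3/2)² - 6)² = (9/4 - 6)² = (-15/4)² = 225/16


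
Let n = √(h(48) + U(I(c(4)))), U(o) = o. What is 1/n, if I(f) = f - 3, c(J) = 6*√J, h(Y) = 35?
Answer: √11/22 ≈ 0.15076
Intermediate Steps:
I(f) = -3 + f
n = 2*√11 (n = √(35 + (-3 + 6*√4)) = √(35 + (-3 + 6*2)) = √(35 + (-3 + 12)) = √(35 + 9) = √44 = 2*√11 ≈ 6.6332)
1/n = 1/(2*√11) = √11/22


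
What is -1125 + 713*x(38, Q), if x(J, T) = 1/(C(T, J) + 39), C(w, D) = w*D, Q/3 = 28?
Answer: -3634162/3231 ≈ -1124.8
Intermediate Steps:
Q = 84 (Q = 3*28 = 84)
C(w, D) = D*w
x(J, T) = 1/(39 + J*T) (x(J, T) = 1/(J*T + 39) = 1/(39 + J*T))
-1125 + 713*x(38, Q) = -1125 + 713/(39 + 38*84) = -1125 + 713/(39 + 3192) = -1125 + 713/3231 = -3634162/3231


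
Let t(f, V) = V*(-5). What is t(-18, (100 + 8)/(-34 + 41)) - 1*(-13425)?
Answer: 93435/7 ≈ 13348.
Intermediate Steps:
t(f, V) = -5*V
t(-18, (100 + 8)/(-34 + 41)) - 1*(-13425) = -5*(100 + 8)/(-34 + 41) - 1*(-13425) = -540/7 + 13425 = 93435/7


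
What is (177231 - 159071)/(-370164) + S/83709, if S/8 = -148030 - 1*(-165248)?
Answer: 4122309548/2582171523 ≈ 1.5965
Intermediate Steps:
S = 137744 (S = 8*(-148030 - 1*(-165248)) = 8*(-148030 + 165248) = 8*17218 = 137744)
(177231 - 159071)/(-370164) + S/83709 = (177231 - 159071)/(-370164) + 137744/83709 = 18160*(-1/370164) + 137744*(1/83709) = -4540/92541 + 137744/83709 = 4122309548/2582171523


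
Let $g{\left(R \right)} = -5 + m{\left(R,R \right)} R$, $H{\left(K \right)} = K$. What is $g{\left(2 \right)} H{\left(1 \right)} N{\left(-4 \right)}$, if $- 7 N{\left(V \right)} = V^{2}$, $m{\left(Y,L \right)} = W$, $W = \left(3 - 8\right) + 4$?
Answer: $16$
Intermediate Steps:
$W = -1$ ($W = \left(3 - 8\right) + 4 = -5 + 4 = -1$)
$m{\left(Y,L \right)} = -1$
$g{\left(R \right)} = -5 - R$
$N{\left(V \right)} = - \frac{V^{2}}{7}$
$g{\left(2 \right)} H{\left(1 \right)} N{\left(-4 \right)} = \left(-5 - 2\right) 1 \left(- \frac{\left(-4\right)^{2}}{7}\right) = \left(-5 - 2\right) 1 \left(\left(- \frac{1}{7}\right) 16\right) = \left(-7\right) 1 \left(- \frac{16}{7}\right) = \left(-7\right) \left(- \frac{16}{7}\right) = 16$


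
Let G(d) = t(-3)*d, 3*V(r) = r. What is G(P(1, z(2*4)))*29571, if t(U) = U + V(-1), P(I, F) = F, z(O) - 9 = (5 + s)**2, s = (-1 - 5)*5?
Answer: -62493380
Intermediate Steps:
V(r) = r/3
s = -30 (s = -6*5 = -30)
z(O) = 634 (z(O) = 9 + (5 - 30)**2 = 9 + (-25)**2 = 9 + 625 = 634)
t(U) = -1/3 + U (t(U) = U + (1/3)*(-1) = U - 1/3 = -1/3 + U)
G(d) = -10*d/3 (G(d) = (-1/3 - 3)*d = -10*d/3)
G(P(1, z(2*4)))*29571 = -10/3*634*29571 = -6340/3*29571 = -62493380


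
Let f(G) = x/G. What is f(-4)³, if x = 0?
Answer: 0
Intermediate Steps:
f(G) = 0 (f(G) = 0/G = 0)
f(-4)³ = 0³ = 0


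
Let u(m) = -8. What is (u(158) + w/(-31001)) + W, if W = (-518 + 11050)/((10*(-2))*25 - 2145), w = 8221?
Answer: -1004228237/81997645 ≈ -12.247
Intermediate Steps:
W = -10532/2645 (W = 10532/(-20*25 - 2145) = 10532/(-500 - 2145) = 10532/(-2645) = 10532*(-1/2645) = -10532/2645 ≈ -3.9819)
(u(158) + w/(-31001)) + W = (-8 + 8221/(-31001)) - 10532/2645 = (-8 + 8221*(-1/31001)) - 10532/2645 = (-8 - 8221/31001) - 10532/2645 = -256229/31001 - 10532/2645 = -1004228237/81997645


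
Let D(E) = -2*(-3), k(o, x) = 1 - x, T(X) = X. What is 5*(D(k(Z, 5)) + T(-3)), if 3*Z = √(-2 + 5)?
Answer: 15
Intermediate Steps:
Z = √3/3 (Z = √(-2 + 5)/3 = √3/3 ≈ 0.57735)
D(E) = 6
5*(D(k(Z, 5)) + T(-3)) = 5*(6 - 3) = 5*3 = 15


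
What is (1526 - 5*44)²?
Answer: 1705636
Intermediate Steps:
(1526 - 5*44)² = (1526 - 220)² = 1306² = 1705636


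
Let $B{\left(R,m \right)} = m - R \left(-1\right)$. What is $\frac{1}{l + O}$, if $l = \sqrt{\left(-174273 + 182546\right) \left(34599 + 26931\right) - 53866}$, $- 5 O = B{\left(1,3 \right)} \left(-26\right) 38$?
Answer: $- \frac{1235}{794311081} + \frac{25 \sqrt{31811489}}{3177244324} \approx 4.2825 \cdot 10^{-5}$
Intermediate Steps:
$B{\left(R,m \right)} = R + m$ ($B{\left(R,m \right)} = m - - R = m + R = R + m$)
$O = \frac{3952}{5}$ ($O = - \frac{\left(1 + 3\right) \left(-26\right) 38}{5} = - \frac{4 \left(-26\right) 38}{5} = - \frac{\left(-104\right) 38}{5} = \left(- \frac{1}{5}\right) \left(-3952\right) = \frac{3952}{5} \approx 790.4$)
$l = 4 \sqrt{31811489}$ ($l = \sqrt{8273 \cdot 61530 - 53866} = \sqrt{509037690 - 53866} = \sqrt{508983824} = 4 \sqrt{31811489} \approx 22561.0$)
$\frac{1}{l + O} = \frac{1}{4 \sqrt{31811489} + \frac{3952}{5}} = \frac{1}{\frac{3952}{5} + 4 \sqrt{31811489}}$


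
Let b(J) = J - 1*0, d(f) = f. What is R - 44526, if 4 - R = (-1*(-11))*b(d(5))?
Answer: -44577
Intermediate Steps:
b(J) = J (b(J) = J + 0 = J)
R = -51 (R = 4 - (-1*(-11))*5 = 4 - 11*5 = 4 - 1*55 = 4 - 55 = -51)
R - 44526 = -51 - 44526 = -44577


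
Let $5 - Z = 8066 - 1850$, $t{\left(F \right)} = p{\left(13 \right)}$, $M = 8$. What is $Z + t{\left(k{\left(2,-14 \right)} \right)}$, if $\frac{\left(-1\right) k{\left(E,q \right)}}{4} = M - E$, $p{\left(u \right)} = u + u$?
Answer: $-6185$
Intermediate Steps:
$p{\left(u \right)} = 2 u$
$k{\left(E,q \right)} = -32 + 4 E$ ($k{\left(E,q \right)} = - 4 \left(8 - E\right) = -32 + 4 E$)
$t{\left(F \right)} = 26$ ($t{\left(F \right)} = 2 \cdot 13 = 26$)
$Z = -6211$ ($Z = 5 - \left(8066 - 1850\right) = 5 - 6216 = -6211$)
$Z + t{\left(k{\left(2,-14 \right)} \right)} = -6211 + 26 = -6185$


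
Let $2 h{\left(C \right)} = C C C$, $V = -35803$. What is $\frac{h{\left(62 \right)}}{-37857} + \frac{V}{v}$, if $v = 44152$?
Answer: $- \frac{6616723099}{1671462264} \approx -3.9586$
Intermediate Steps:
$h{\left(C \right)} = \frac{C^{3}}{2}$ ($h{\left(C \right)} = \frac{C C C}{2} = \frac{C^{2} C}{2} = \frac{C^{3}}{2}$)
$\frac{h{\left(62 \right)}}{-37857} + \frac{V}{v} = \frac{\frac{1}{2} \cdot 62^{3}}{-37857} - \frac{35803}{44152} = \frac{1}{2} \cdot 238328 \left(- \frac{1}{37857}\right) - \frac{35803}{44152} = 119164 \left(- \frac{1}{37857}\right) - \frac{35803}{44152} = - \frac{119164}{37857} - \frac{35803}{44152} = - \frac{6616723099}{1671462264}$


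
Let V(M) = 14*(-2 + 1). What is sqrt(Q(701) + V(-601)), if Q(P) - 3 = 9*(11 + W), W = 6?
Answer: sqrt(142) ≈ 11.916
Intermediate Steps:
V(M) = -14 (V(M) = 14*(-1) = -14)
Q(P) = 156 (Q(P) = 3 + 9*(11 + 6) = 3 + 9*17 = 3 + 153 = 156)
sqrt(Q(701) + V(-601)) = sqrt(156 - 14) = sqrt(142)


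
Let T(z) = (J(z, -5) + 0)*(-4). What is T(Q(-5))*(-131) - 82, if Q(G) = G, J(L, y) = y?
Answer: -2702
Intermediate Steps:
T(z) = 20 (T(z) = (-5 + 0)*(-4) = -5*(-4) = 20)
T(Q(-5))*(-131) - 82 = 20*(-131) - 82 = -2620 - 82 = -2702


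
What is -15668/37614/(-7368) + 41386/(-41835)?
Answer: -955754881891/966179157660 ≈ -0.98921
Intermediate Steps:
-15668/37614/(-7368) + 41386/(-41835) = -15668*1/37614*(-1/7368) + 41386*(-1/41835) = -7834/18807*(-1/7368) - 41386/41835 = 3917/69284988 - 41386/41835 = -955754881891/966179157660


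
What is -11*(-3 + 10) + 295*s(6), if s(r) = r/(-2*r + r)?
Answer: -372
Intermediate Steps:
s(r) = -1 (s(r) = r/((-r)) = r*(-1/r) = -1)
-11*(-3 + 10) + 295*s(6) = -11*(-3 + 10) + 295*(-1) = -11*7 - 295 = -77 - 295 = -372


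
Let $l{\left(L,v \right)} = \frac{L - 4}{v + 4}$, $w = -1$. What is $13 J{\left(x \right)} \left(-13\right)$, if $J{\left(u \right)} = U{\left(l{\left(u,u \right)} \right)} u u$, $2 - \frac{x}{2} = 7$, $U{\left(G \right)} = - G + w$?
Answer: $\frac{169000}{3} \approx 56333.0$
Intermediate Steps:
$l{\left(L,v \right)} = \frac{-4 + L}{4 + v}$
$U{\left(G \right)} = -1 - G$ ($U{\left(G \right)} = - G - 1 = -1 - G$)
$x = -10$ ($x = 4 - 14 = -10$)
$J{\left(u \right)} = u^{2} \left(-1 - \frac{-4 + u}{4 + u}\right)$ ($J{\left(u \right)} = \left(-1 - \frac{-4 + u}{4 + u}\right) u u = u \left(-1 - \frac{-4 + u}{4 + u}\right) u = u^{2} \left(-1 - \frac{-4 + u}{4 + u}\right)$)
$13 J{\left(x \right)} \left(-13\right) = 13 \left(- \frac{2 \left(-10\right)^{3}}{4 - 10}\right) \left(-13\right) = 13 \left(\left(-2\right) \left(-1000\right) \frac{1}{-6}\right) \left(-13\right) = 13 \left(\left(-2\right) \left(-1000\right) \left(- \frac{1}{6}\right)\right) \left(-13\right) = 13 \left(- \frac{1000}{3}\right) \left(-13\right) = \left(- \frac{13000}{3}\right) \left(-13\right) = \frac{169000}{3}$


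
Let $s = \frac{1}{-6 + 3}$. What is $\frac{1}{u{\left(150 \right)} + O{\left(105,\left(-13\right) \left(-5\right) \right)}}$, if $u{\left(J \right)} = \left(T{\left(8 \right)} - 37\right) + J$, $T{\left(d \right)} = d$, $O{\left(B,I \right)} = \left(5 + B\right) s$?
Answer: $\frac{3}{253} \approx 0.011858$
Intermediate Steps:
$s = - \frac{1}{3}$ ($s = \frac{1}{-3} = - \frac{1}{3} \approx -0.33333$)
$O{\left(B,I \right)} = - \frac{5}{3} - \frac{B}{3}$ ($O{\left(B,I \right)} = \left(5 + B\right) \left(- \frac{1}{3}\right) = - \frac{5}{3} - \frac{B}{3}$)
$u{\left(J \right)} = -29 + J$ ($u{\left(J \right)} = \left(8 - 37\right) + J = -29 + J$)
$\frac{1}{u{\left(150 \right)} + O{\left(105,\left(-13\right) \left(-5\right) \right)}} = \frac{1}{\left(-29 + 150\right) - \frac{110}{3}} = \frac{1}{121 - \frac{110}{3}} = \frac{1}{\frac{253}{3}} = \frac{3}{253}$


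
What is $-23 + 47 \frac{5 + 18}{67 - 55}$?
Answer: $\frac{805}{12} \approx 67.083$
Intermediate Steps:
$-23 + 47 \frac{5 + 18}{67 - 55} = -23 + 47 \cdot \frac{23}{12} = -23 + \frac{1081}{12} = \frac{805}{12}$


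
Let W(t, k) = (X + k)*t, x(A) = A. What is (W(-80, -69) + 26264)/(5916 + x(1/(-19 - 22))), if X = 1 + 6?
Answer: 1280184/242555 ≈ 5.2779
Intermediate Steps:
X = 7
W(t, k) = t*(7 + k) (W(t, k) = (7 + k)*t = t*(7 + k))
(W(-80, -69) + 26264)/(5916 + x(1/(-19 - 22))) = (-80*(7 - 69) + 26264)/(5916 + 1/(-19 - 22)) = (-80*(-62) + 26264)/(5916 + 1/(-41)) = (4960 + 26264)/(5916 - 1/41) = 31224/(242555/41) = 31224*(41/242555) = 1280184/242555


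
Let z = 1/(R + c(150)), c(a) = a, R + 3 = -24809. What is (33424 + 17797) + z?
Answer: 1263212301/24662 ≈ 51221.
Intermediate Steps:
R = -24812 (R = -3 - 24809 = -24812)
z = -1/24662 (z = 1/(-24812 + 150) = 1/(-24662) = -1/24662 ≈ -4.0548e-5)
(33424 + 17797) + z = (33424 + 17797) - 1/24662 = 51221 - 1/24662 = 1263212301/24662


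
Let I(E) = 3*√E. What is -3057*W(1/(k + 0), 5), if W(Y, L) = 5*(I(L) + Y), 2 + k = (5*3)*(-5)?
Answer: 15285/77 - 45855*√5 ≈ -1.0234e+5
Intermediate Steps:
k = -77 (k = -2 + (5*3)*(-5) = -2 + 15*(-5) = -2 - 75 = -77)
W(Y, L) = 5*Y + 15*√L (W(Y, L) = 5*(3*√L + Y) = 5*(Y + 3*√L) = 5*Y + 15*√L)
-3057*W(1/(k + 0), 5) = -3057*(5/(-77 + 0) + 15*√5) = -3057*(5/(-77) + 15*√5) = -3057*(5*(-1/77) + 15*√5) = -3057*(-5/77 + 15*√5) = 15285/77 - 45855*√5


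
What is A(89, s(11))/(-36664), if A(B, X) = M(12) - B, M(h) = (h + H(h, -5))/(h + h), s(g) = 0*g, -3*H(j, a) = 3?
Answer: 2125/879936 ≈ 0.0024149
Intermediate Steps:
H(j, a) = -1 (H(j, a) = -1/3*3 = -1)
s(g) = 0
M(h) = (-1 + h)/(2*h) (M(h) = (h - 1)/(h + h) = (-1 + h)/((2*h)) = (-1 + h)*(1/(2*h)) = (-1 + h)/(2*h))
A(B, X) = 11/24 - B (A(B, X) = (1/2)*(-1 + 12)/12 - B = (1/2)*(1/12)*11 - B = 11/24 - B)
A(89, s(11))/(-36664) = (11/24 - 1*89)/(-36664) = (11/24 - 89)*(-1/36664) = -2125/24*(-1/36664) = 2125/879936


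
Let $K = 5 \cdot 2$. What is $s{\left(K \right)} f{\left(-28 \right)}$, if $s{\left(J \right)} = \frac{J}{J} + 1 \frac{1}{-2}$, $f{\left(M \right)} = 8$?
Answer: $4$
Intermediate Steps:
$K = 10$
$s{\left(J \right)} = \frac{1}{2}$ ($s{\left(J \right)} = 1 + 1 \left(- \frac{1}{2}\right) = 1 - \frac{1}{2} = \frac{1}{2}$)
$s{\left(K \right)} f{\left(-28 \right)} = \frac{1}{2} \cdot 8 = 4$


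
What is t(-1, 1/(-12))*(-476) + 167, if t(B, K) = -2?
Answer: 1119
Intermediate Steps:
t(-1, 1/(-12))*(-476) + 167 = -2*(-476) + 167 = 952 + 167 = 1119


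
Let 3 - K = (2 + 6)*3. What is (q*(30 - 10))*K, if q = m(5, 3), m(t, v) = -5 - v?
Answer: 3360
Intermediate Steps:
q = -8 (q = -5 - 1*3 = -5 - 3 = -8)
K = -21 (K = 3 - (2 + 6)*3 = 3 - 8*3 = 3 - 1*24 = 3 - 24 = -21)
(q*(30 - 10))*K = -8*(30 - 10)*(-21) = -8*20*(-21) = -160*(-21) = 3360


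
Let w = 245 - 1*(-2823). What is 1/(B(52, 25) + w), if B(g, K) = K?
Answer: 1/3093 ≈ 0.00032331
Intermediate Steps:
w = 3068 (w = 245 + 2823 = 3068)
1/(B(52, 25) + w) = 1/(25 + 3068) = 1/3093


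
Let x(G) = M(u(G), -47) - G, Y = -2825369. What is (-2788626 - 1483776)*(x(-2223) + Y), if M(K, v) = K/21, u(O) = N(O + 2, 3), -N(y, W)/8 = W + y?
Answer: 84406032483148/7 ≈ 1.2058e+13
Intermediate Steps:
N(y, W) = -8*W - 8*y (N(y, W) = -8*(W + y) = -8*W - 8*y)
u(O) = -40 - 8*O (u(O) = -8*3 - 8*(O + 2) = -24 - 8*(2 + O) = -24 + (-16 - 8*O) = -40 - 8*O)
M(K, v) = K/21 (M(K, v) = K*(1/21) = K/21)
x(G) = -40/21 - 29*G/21 (x(G) = (-40 - 8*G)/21 - G = (-40/21 - 8*G/21) - G = -40/21 - 29*G/21)
(-2788626 - 1483776)*(x(-2223) + Y) = (-2788626 - 1483776)*((-40/21 - 29/21*(-2223)) - 2825369) = -4272402*((-40/21 + 21489/7) - 2825369) = -4272402*(64427/21 - 2825369) = -4272402*(-59268322/21) = 84406032483148/7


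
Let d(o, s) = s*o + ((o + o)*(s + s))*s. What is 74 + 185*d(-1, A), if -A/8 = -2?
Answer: -192326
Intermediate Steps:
A = 16 (A = -8*(-2) = 16)
d(o, s) = o*s + 4*o*s**2 (d(o, s) = o*s + ((2*o)*(2*s))*s = o*s + (4*o*s)*s = o*s + 4*o*s**2)
74 + 185*d(-1, A) = 74 + 185*(-1*16*(1 + 4*16)) = 74 + 185*(-1*16*(1 + 64)) = 74 + 185*(-1*16*65) = 74 + 185*(-1040) = 74 - 192400 = -192326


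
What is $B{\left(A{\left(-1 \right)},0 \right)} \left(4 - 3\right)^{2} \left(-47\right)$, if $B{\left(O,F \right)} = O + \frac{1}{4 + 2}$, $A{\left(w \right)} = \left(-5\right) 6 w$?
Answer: $- \frac{8507}{6} \approx -1417.8$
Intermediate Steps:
$A{\left(w \right)} = - 30 w$
$B{\left(O,F \right)} = \frac{1}{6} + O$ ($B{\left(O,F \right)} = O + \frac{1}{6} = \frac{1}{6} + O$)
$B{\left(A{\left(-1 \right)},0 \right)} \left(4 - 3\right)^{2} \left(-47\right) = \left(\frac{1}{6} - -30\right) \left(4 - 3\right)^{2} \left(-47\right) = \left(\frac{1}{6} + 30\right) 1^{2} \left(-47\right) = \frac{181}{6} \cdot 1 \left(-47\right) = \frac{181}{6} \left(-47\right) = - \frac{8507}{6}$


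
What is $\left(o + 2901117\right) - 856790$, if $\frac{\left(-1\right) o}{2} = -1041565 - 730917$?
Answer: $5589291$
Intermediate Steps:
$o = 3544964$ ($o = - 2 \left(-1041565 - 730917\right) = \left(-2\right) \left(-1772482\right) = 3544964$)
$\left(o + 2901117\right) - 856790 = \left(3544964 + 2901117\right) - 856790 = 6446081 - 856790 = 5589291$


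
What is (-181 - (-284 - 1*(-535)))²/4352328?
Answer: 2592/60449 ≈ 0.042879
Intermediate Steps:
(-181 - (-284 - 1*(-535)))²/4352328 = (-181 - (-284 + 535))²*(1/4352328) = (-181 - 1*251)²*(1/4352328) = (-181 - 251)²*(1/4352328) = (-432)²*(1/4352328) = 186624*(1/4352328) = 2592/60449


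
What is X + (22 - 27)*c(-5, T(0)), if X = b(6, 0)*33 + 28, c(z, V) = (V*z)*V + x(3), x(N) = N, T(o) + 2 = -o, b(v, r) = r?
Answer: 113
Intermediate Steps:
T(o) = -2 - o
c(z, V) = 3 + z*V² (c(z, V) = (V*z)*V + 3 = z*V² + 3 = 3 + z*V²)
X = 28 (X = 0*33 + 28 = 0 + 28 = 28)
X + (22 - 27)*c(-5, T(0)) = 28 + (22 - 27)*(3 - 5*(-2 - 1*0)²) = 28 - 5*(3 - 5*(-2 + 0)²) = 28 - 5*(3 - 5*(-2)²) = 28 - 5*(3 - 5*4) = 28 - 5*(3 - 20) = 28 - 5*(-17) = 28 + 85 = 113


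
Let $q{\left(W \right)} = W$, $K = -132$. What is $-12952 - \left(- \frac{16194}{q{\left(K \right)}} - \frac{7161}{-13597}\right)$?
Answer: $- \frac{3911239413}{299134} \approx -13075.0$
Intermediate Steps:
$-12952 - \left(- \frac{16194}{q{\left(K \right)}} - \frac{7161}{-13597}\right) = -12952 - \left(- \frac{16194}{-132} - \frac{7161}{-13597}\right) = -12952 - \left(\left(-16194\right) \left(- \frac{1}{132}\right) - - \frac{7161}{13597}\right) = -12952 - \left(\frac{2699}{22} + \frac{7161}{13597}\right) = -12952 - \frac{36855845}{299134} = - \frac{3911239413}{299134}$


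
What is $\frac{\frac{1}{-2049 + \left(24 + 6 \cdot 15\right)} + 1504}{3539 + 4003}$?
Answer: $\frac{2910239}{14593770} \approx 0.19942$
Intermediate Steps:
$\frac{\frac{1}{-2049 + \left(24 + 6 \cdot 15\right)} + 1504}{3539 + 4003} = \frac{\frac{1}{-2049 + \left(24 + 90\right)} + 1504}{7542} = \left(\frac{1}{-2049 + 114} + 1504\right) \frac{1}{7542} = \left(\frac{1}{-1935} + 1504\right) \frac{1}{7542} = \left(- \frac{1}{1935} + 1504\right) \frac{1}{7542} = \frac{2910239}{1935} \cdot \frac{1}{7542} = \frac{2910239}{14593770}$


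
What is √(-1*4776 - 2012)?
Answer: 2*I*√1697 ≈ 82.389*I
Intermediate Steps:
√(-1*4776 - 2012) = √(-4776 - 2012) = √(-6788) = 2*I*√1697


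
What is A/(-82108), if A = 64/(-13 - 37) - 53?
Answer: 1357/2052700 ≈ 0.00066108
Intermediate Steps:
A = -1357/25 (A = 64/(-50) - 53 = -1/50*64 - 53 = -32/25 - 53 = -1357/25 ≈ -54.280)
A/(-82108) = -1357/25/(-82108) = -1357/25*(-1/82108) = 1357/2052700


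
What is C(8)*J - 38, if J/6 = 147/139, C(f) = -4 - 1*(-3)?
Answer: -6164/139 ≈ -44.345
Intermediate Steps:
C(f) = -1 (C(f) = -4 + 3 = -1)
J = 882/139 (J = 6*(147/139) = 882/139 ≈ 6.3453)
C(8)*J - 38 = -1*882/139 - 38 = -882/139 - 38 = -6164/139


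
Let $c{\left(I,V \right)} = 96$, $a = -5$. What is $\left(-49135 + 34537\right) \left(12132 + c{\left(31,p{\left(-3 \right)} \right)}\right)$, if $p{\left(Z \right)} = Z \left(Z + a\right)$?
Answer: $-178504344$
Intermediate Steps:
$p{\left(Z \right)} = Z \left(-5 + Z\right)$ ($p{\left(Z \right)} = Z \left(Z - 5\right) = Z \left(-5 + Z\right)$)
$\left(-49135 + 34537\right) \left(12132 + c{\left(31,p{\left(-3 \right)} \right)}\right) = \left(-49135 + 34537\right) \left(12132 + 96\right) = \left(-14598\right) 12228 = -178504344$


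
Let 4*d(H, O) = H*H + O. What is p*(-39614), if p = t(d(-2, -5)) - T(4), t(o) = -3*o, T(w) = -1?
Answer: -138649/2 ≈ -69325.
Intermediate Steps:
d(H, O) = O/4 + H²/4 (d(H, O) = (H*H + O)/4 = (H² + O)/4 = (O + H²)/4 = O/4 + H²/4)
p = 7/4 (p = -3*((¼)*(-5) + (¼)*(-2)²) - 1*(-1) = -3*(-5/4 + (¼)*4) + 1 = -3*(-5/4 + 1) + 1 = -3*(-¼) + 1 = ¾ + 1 = 7/4 ≈ 1.7500)
p*(-39614) = (7/4)*(-39614) = -138649/2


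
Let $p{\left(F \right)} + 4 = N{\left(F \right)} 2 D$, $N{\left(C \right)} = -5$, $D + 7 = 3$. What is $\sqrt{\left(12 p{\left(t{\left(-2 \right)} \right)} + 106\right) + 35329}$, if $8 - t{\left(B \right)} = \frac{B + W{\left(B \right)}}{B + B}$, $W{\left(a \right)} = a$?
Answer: $\sqrt{35867} \approx 189.39$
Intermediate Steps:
$D = -4$ ($D = -7 + 3 = -4$)
$t{\left(B \right)} = 7$ ($t{\left(B \right)} = 8 - \frac{B + B}{B + B} = 8 - \frac{2 B}{2 B} = 8 - 2 B \frac{1}{2 B} = 8 - 1 = 7$)
$p{\left(F \right)} = 36$ ($p{\left(F \right)} = -4 + \left(-5\right) 2 \left(-4\right) = -4 - -40 = -4 + 40 = 36$)
$\sqrt{\left(12 p{\left(t{\left(-2 \right)} \right)} + 106\right) + 35329} = \sqrt{\left(12 \cdot 36 + 106\right) + 35329} = \sqrt{\left(432 + 106\right) + 35329} = \sqrt{538 + 35329} = \sqrt{35867}$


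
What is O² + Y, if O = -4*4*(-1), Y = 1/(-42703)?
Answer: 10931967/42703 ≈ 256.00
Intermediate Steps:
Y = -1/42703 ≈ -2.3418e-5
O = 16 (O = -16*(-1) = 16)
O² + Y = 16² - 1/42703 = 256 - 1/42703 = 10931967/42703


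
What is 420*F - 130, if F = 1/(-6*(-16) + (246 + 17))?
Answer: -46250/359 ≈ -128.83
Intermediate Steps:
F = 1/359 (F = 1/(96 + 263) = 1/359 ≈ 0.0027855)
420*F - 130 = 420*(1/359) - 130 = 420/359 - 130 = -46250/359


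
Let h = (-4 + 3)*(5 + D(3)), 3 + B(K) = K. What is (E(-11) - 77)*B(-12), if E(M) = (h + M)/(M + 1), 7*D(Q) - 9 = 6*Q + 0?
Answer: 15753/14 ≈ 1125.2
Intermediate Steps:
D(Q) = 9/7 + 6*Q/7 (D(Q) = 9/7 + (6*Q + 0)/7 = 9/7 + (6*Q)/7 = 9/7 + 6*Q/7)
B(K) = -3 + K
h = -62/7 (h = (-4 + 3)*(5 + (9/7 + (6/7)*3)) = -(5 + (9/7 + 18/7)) = -(5 + 27/7) = -1*62/7 = -62/7 ≈ -8.8571)
E(M) = (-62/7 + M)/(1 + M) (E(M) = (-62/7 + M)/(M + 1) = (-62/7 + M)/(1 + M))
(E(-11) - 77)*B(-12) = ((-62/7 - 11)/(1 - 11) - 77)*(-3 - 12) = (-139/7/(-10) - 77)*(-15) = (-1/10*(-139/7) - 77)*(-15) = (139/70 - 77)*(-15) = -5251/70*(-15) = 15753/14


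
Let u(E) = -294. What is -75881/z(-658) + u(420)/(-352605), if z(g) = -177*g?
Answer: -8907259667/13688831310 ≈ -0.65070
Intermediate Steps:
-75881/z(-658) + u(420)/(-352605) = -75881/((-177*(-658))) - 294/(-352605) = -75881/116466 - 294*(-1/352605) = -75881*1/116466 + 98/117535 = -75881/116466 + 98/117535 = -8907259667/13688831310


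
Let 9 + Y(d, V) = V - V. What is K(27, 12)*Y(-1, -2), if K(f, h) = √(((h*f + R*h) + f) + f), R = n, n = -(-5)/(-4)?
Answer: -99*√3 ≈ -171.47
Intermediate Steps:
n = -5/4 (n = -(-5)*(-1)/4 = -1*5/4 = -5/4 ≈ -1.2500)
R = -5/4 ≈ -1.2500
Y(d, V) = -9 (Y(d, V) = -9 + (V - V) = -9 + 0 = -9)
K(f, h) = √(2*f - 5*h/4 + f*h) (K(f, h) = √(((h*f - 5*h/4) + f) + f) = √(((f*h - 5*h/4) + f) + f) = √(((-5*h/4 + f*h) + f) + f) = √((f - 5*h/4 + f*h) + f) = √(2*f - 5*h/4 + f*h))
K(27, 12)*Y(-1, -2) = (√(-5*12 + 8*27 + 4*27*12)/2)*(-9) = (√(-60 + 216 + 1296)/2)*(-9) = (√1452/2)*(-9) = ((22*√3)/2)*(-9) = (11*√3)*(-9) = -99*√3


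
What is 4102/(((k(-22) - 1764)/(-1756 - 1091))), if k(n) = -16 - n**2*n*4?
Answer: -1946399/6802 ≈ -286.15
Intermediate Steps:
k(n) = -16 - 4*n**3 (k(n) = -16 - n**3*4 = -16 - 4*n**3)
4102/(((k(-22) - 1764)/(-1756 - 1091))) = 4102/((((-16 - 4*(-22)**3) - 1764)/(-1756 - 1091))) = 4102/((((-16 - 4*(-10648)) - 1764)/(-2847))) = 4102/((((-16 + 42592) - 1764)*(-1/2847))) = 4102/(((42576 - 1764)*(-1/2847))) = 4102/((40812*(-1/2847))) = 4102/(-13604/949) = 4102*(-949/13604) = -1946399/6802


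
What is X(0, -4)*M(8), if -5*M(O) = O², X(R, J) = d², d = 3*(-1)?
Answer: -576/5 ≈ -115.20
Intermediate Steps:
d = -3
X(R, J) = 9 (X(R, J) = (-3)² = 9)
M(O) = -O²/5
X(0, -4)*M(8) = 9*(-⅕*8²) = 9*(-⅕*64) = 9*(-64/5) = -576/5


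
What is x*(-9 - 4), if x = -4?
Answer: 52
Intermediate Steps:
x*(-9 - 4) = -4*(-9 - 4) = -4*(-13) = 52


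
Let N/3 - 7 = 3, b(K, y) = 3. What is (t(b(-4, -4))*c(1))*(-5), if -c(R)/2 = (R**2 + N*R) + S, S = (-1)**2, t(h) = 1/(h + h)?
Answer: 160/3 ≈ 53.333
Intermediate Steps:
N = 30 (N = 21 + 3*3 = 21 + 9 = 30)
t(h) = 1/(2*h)
S = 1
c(R) = -2 - 60*R - 2*R**2 (c(R) = -2*((R**2 + 30*R) + 1) = -2*(1 + R**2 + 30*R) = -2 - 60*R - 2*R**2)
(t(b(-4, -4))*c(1))*(-5) = (((1/2)/3)*(-2 - 60*1 - 2*1**2))*(-5) = (((1/2)*(1/3))*(-2 - 60 - 2*1))*(-5) = ((-2 - 60 - 2)/6)*(-5) = ((1/6)*(-64))*(-5) = -32/3*(-5) = 160/3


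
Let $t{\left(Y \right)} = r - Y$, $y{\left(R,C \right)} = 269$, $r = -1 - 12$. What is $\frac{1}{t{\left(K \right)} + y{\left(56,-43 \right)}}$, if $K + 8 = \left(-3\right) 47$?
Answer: $\frac{1}{405} \approx 0.0024691$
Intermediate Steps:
$r = -13$ ($r = -1 - 12 = -13$)
$K = -149$ ($K = -8 - 141 = -149$)
$t{\left(Y \right)} = -13 - Y$
$\frac{1}{t{\left(K \right)} + y{\left(56,-43 \right)}} = \frac{1}{\left(-13 - -149\right) + 269} = \frac{1}{\left(-13 + 149\right) + 269} = \frac{1}{136 + 269} = \frac{1}{405}$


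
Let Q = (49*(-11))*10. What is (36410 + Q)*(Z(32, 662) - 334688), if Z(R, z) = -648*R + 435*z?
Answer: -2092423080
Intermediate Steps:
Q = -5390 (Q = -539*10 = -5390)
(36410 + Q)*(Z(32, 662) - 334688) = (36410 - 5390)*((-648*32 + 435*662) - 334688) = 31020*((-20736 + 287970) - 334688) = 31020*(267234 - 334688) = 31020*(-67454) = -2092423080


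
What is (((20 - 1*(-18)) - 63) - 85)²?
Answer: 12100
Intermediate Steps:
(((20 - 1*(-18)) - 63) - 85)² = (((20 + 18) - 63) - 85)² = ((38 - 63) - 85)² = (-25 - 85)² = (-110)² = 12100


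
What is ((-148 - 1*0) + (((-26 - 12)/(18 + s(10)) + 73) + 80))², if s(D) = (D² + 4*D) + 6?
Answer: 152881/6724 ≈ 22.737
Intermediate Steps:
s(D) = 6 + D² + 4*D
((-148 - 1*0) + (((-26 - 12)/(18 + s(10)) + 73) + 80))² = ((-148 - 1*0) + (((-26 - 12)/(18 + (6 + 10² + 4*10)) + 73) + 80))² = ((-148 + 0) + ((-38/(18 + (6 + 100 + 40)) + 73) + 80))² = (-148 + ((-38/(18 + 146) + 73) + 80))² = (-148 + ((-38/164 + 73) + 80))² = (-148 + ((-38*1/164 + 73) + 80))² = (-148 + ((-19/82 + 73) + 80))² = (-148 + (5967/82 + 80))² = (-148 + 12527/82)² = (391/82)² = 152881/6724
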